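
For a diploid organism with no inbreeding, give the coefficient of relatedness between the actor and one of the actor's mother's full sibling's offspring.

0.125

Each parent–offspring link contributes a factor of 1/2, and independent paths through distinct common ancestors add.
First cousins share one grandparent pair — two paths of length 4: r = 2·(1/2)^4 = 1/8.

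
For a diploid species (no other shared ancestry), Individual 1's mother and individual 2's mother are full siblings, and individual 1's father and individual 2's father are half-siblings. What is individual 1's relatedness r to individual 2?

0.1875

Independent pedigree routes through distinct common ancestors add.
Individual 1 and individual 2 are related in two ways: first cousins through their mothers (r = 1/8) and half first cousins through their fathers (r = 1/16).
r = 1/8 + 1/16 = 0.1875.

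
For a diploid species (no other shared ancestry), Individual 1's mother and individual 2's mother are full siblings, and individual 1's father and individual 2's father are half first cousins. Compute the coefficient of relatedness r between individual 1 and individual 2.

0.140625

Independent pedigree routes through distinct common ancestors add.
Individual 1 and individual 2 are related in two ways: first cousins through their mothers (r = 1/8) and half second cousins through their fathers (r = 1/64).
r = 1/8 + 1/64 = 9/64 = 0.140625.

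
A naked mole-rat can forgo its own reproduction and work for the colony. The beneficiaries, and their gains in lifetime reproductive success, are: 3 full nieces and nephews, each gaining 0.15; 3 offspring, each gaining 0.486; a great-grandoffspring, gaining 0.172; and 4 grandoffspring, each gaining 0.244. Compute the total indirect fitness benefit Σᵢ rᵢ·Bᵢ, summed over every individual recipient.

r to a full niece or nephew = 0.25 (full aunt/uncle↔niece/nephew: two paths of length 3 through the shared grandparent pair: r = 2·(1/2)^3 = 1/4).
r to an offspring = 1/2 (one parent–offspring link: r = (1/2)^1 = 1/2).
r to a great-grandoffspring = 0.125 (three parent–offspring links: r = (1/2)^3 = 1/8).
r to a grandoffspring = 0.25 (two parent–offspring links: r = (1/2)^2 = 1/4).
Summing one r·B term per recipient: 3·0.25·0.15 + 3·0.5·0.486 + 1·0.125·0.172 + 4·0.25·0.244 = 1.107.

1.107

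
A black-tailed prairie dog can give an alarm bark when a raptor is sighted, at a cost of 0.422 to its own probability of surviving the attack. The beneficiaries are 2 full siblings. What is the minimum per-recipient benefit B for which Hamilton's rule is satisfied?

0.422

r to a full sibling = 1/2 (full sibs share both parents — two paths of length 2: r = 2·(1/2)^2 = 1/2).
Hamilton's rule with n recipients of equal r: n·r·B > C, so B > C/(n·r) = 0.422/(2·0.5) = 0.422.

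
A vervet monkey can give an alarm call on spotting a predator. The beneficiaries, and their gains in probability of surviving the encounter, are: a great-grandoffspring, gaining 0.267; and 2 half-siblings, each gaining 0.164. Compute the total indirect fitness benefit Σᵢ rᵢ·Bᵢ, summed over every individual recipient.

r to a great-grandoffspring = 1/8 (three parent–offspring links: r = (1/2)^3 = 1/8).
r to a half-sibling = 0.25 (half-sibs share one parent — one path of length 2: r = (1/2)^2 = 1/4).
Summing one r·B term per recipient: 1·0.125·0.267 + 2·0.25·0.164 = 0.115375.

0.115375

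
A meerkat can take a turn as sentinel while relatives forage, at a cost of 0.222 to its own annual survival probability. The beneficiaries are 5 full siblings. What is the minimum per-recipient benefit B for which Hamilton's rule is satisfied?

0.0888

r to a full sibling = 1/2 (full sibs share both parents — two paths of length 2: r = 2·(1/2)^2 = 1/2).
Hamilton's rule with n recipients of equal r: n·r·B > C, so B > C/(n·r) = 0.222/(5·0.5) = 0.0888.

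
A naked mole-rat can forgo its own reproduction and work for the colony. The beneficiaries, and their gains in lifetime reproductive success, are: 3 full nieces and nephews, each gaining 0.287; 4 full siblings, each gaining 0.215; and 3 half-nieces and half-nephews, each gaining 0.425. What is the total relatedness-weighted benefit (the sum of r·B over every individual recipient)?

0.804625

r to a full niece or nephew = 0.25 (full aunt/uncle↔niece/nephew: two paths of length 3 through the shared grandparent pair: r = 2·(1/2)^3 = 1/4).
r to a full sibling = 0.5 (full sibs share both parents — two paths of length 2: r = 2·(1/2)^2 = 1/2).
r to a half-niece or half-nephew = 1/8 (half-aunt/uncle↔niece/nephew: one path of length 3: r = (1/2)^3 = 1/8).
Summing one r·B term per recipient: 3·0.25·0.287 + 4·0.5·0.215 + 3·0.125·0.425 = 0.804625.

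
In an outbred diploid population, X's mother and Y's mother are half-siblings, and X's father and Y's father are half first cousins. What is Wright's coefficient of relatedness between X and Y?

0.078125

Wright's path rule: contributions from independent ancestry routes add.
X and Y are related in two ways: half first cousins through their mothers (r = 1/16) and half second cousins through their fathers (r = 1/64).
r = 1/16 + 1/64 = 5/64 = 0.078125.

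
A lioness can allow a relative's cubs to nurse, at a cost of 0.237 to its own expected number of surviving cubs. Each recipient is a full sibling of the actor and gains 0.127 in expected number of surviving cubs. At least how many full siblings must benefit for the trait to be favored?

4

r to a full sibling = 1/2 (full sibs share both parents — two paths of length 2: r = 2·(1/2)^2 = 1/2).
Hamilton's rule: n·r·B > C  ⇒  n > C/(r·B) = 0.237/(0.5·0.127) = 3.732.
The smallest integer exceeding 3.732 is 4.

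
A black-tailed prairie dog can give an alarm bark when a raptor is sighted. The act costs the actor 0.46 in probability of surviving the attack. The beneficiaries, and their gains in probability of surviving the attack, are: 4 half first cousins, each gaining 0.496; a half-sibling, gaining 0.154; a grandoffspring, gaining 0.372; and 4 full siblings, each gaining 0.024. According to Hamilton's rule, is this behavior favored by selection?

No

Hamilton's rule: the trait is favored when the sum of r·B over every recipient exceeds the actor's cost C.
r to a half first cousin = 1/16 (half first cousins share one grandparent — one path of length 4: r = (1/2)^4 = 1/16).
r to a half-sibling = 0.25 (half-sibs share one parent — one path of length 2: r = (1/2)^2 = 1/4).
r to a grandoffspring = 1/4 (two parent–offspring links: r = (1/2)^2 = 1/4).
r to a full sibling = 0.5 (full sibs share both parents — two paths of length 2: r = 2·(1/2)^2 = 1/2).
Summing one r·B term per recipient: 4·0.0625·0.496 + 1·0.25·0.154 + 1·0.25·0.372 + 4·0.5·0.024 = 0.3035.
0.3035 < 0.46: the indirect benefit is less than the cost.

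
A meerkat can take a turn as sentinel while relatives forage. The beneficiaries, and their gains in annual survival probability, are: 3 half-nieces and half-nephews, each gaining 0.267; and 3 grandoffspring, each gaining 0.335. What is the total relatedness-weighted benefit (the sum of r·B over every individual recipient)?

0.351375

r to a half-niece or half-nephew = 0.125 (half-aunt/uncle↔niece/nephew: one path of length 3: r = (1/2)^3 = 1/8).
r to a grandoffspring = 1/4 (two parent–offspring links: r = (1/2)^2 = 1/4).
Summing one r·B term per recipient: 3·0.125·0.267 + 3·0.25·0.335 = 0.351375.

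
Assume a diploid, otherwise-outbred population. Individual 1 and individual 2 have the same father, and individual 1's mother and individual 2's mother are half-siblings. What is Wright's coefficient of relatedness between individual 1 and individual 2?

Relatedness sums over independent paths through distinct common ancestors.
Individual 1 and individual 2 are related in two ways: half-sibs through their shared father (r = 1/4) and half first cousins through their mothers (r = 1/16).
r = 1/4 + 1/16 = 5/16 = 0.3125.

0.3125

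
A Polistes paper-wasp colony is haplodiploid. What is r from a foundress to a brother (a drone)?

Her haploid brother carries none of their father's genes and a random half of their mother's genome; that half matches the maternal half of her own genome with probability 1/2: r = 1/2 · 1/2 = 1/4.

0.25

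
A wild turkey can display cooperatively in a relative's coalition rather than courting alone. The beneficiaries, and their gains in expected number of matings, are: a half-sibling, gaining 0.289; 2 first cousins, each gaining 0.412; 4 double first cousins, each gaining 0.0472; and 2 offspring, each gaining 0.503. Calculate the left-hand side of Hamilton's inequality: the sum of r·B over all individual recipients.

0.72545

r to a half-sibling = 1/4 (half-sibs share one parent — one path of length 2: r = (1/2)^2 = 1/4).
r to a first cousin = 1/8 (first cousins share one grandparent pair — two paths of length 4: r = 2·(1/2)^4 = 1/8).
r to a double first cousin = 1/4 (double first cousins share both grandparent pairs — four paths of length 4: r = 4·(1/2)^4 = 1/4).
r to an offspring = 1/2 (one parent–offspring link: r = (1/2)^1 = 1/2).
Summing one r·B term per recipient: 1·0.25·0.289 + 2·0.125·0.412 + 4·0.25·0.0472 + 2·0.5·0.503 = 0.72545.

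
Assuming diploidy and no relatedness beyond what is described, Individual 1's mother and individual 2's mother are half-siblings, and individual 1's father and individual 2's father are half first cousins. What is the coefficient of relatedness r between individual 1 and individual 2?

0.078125

Relatedness sums over independent paths through distinct common ancestors.
Individual 1 and individual 2 are related in two ways: half first cousins through their mothers (r = 1/16) and half second cousins through their fathers (r = 1/64).
r = 1/16 + 1/64 = 0.078125.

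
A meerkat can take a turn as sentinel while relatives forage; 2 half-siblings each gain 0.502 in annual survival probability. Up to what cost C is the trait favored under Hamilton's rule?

0.251

r to a half-sibling = 1/4 (half-sibs share one parent — one path of length 2: r = (1/2)^2 = 1/4).
Hamilton's rule: n·r·B > C, so the trait is favored while C < n·r·B = 2·0.25·0.502 = 0.251.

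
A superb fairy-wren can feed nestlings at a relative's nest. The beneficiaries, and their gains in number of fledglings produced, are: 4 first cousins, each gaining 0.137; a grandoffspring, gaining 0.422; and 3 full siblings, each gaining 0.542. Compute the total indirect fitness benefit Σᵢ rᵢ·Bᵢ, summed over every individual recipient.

0.987

r to a first cousin = 0.125 (first cousins share one grandparent pair — two paths of length 4: r = 2·(1/2)^4 = 1/8).
r to a grandoffspring = 1/4 (two parent–offspring links: r = (1/2)^2 = 1/4).
r to a full sibling = 0.5 (full sibs share both parents — two paths of length 2: r = 2·(1/2)^2 = 1/2).
Summing one r·B term per recipient: 4·0.125·0.137 + 1·0.25·0.422 + 3·0.5·0.542 = 0.987.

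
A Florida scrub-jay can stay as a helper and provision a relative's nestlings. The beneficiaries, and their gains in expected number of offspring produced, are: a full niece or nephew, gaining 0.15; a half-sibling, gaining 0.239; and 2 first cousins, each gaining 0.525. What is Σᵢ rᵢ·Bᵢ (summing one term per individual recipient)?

0.2285

r to a full niece or nephew = 1/4 (full aunt/uncle↔niece/nephew: two paths of length 3 through the shared grandparent pair: r = 2·(1/2)^3 = 1/4).
r to a half-sibling = 0.25 (half-sibs share one parent — one path of length 2: r = (1/2)^2 = 1/4).
r to a first cousin = 1/8 (first cousins share one grandparent pair — two paths of length 4: r = 2·(1/2)^4 = 1/8).
Summing one r·B term per recipient: 1·0.25·0.15 + 1·0.25·0.239 + 2·0.125·0.525 = 0.2285.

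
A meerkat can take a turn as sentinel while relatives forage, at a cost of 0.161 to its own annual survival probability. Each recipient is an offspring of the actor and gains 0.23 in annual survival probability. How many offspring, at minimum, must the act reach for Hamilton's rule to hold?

r to an offspring = 0.5 (one parent–offspring link: r = (1/2)^1 = 1/2).
Hamilton's rule: n·r·B > C  ⇒  n > C/(r·B) = 0.161/(0.5·0.23) = 1.4.
The smallest integer exceeding 1.4 is 2.

2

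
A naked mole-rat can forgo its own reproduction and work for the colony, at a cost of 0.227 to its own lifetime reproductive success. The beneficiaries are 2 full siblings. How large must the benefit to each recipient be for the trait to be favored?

0.227

r to a full sibling = 0.5 (full sibs share both parents — two paths of length 2: r = 2·(1/2)^2 = 1/2).
Hamilton's rule with n recipients of equal r: n·r·B > C, so B > C/(n·r) = 0.227/(2·0.5) = 0.227.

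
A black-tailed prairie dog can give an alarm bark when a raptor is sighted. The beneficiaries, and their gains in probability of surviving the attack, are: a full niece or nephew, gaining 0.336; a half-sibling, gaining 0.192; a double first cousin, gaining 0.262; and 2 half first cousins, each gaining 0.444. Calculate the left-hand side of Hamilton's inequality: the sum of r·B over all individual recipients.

0.253

r to a full niece or nephew = 0.25 (full aunt/uncle↔niece/nephew: two paths of length 3 through the shared grandparent pair: r = 2·(1/2)^3 = 1/4).
r to a half-sibling = 1/4 (half-sibs share one parent — one path of length 2: r = (1/2)^2 = 1/4).
r to a double first cousin = 0.25 (double first cousins share both grandparent pairs — four paths of length 4: r = 4·(1/2)^4 = 1/4).
r to a half first cousin = 0.0625 (half first cousins share one grandparent — one path of length 4: r = (1/2)^4 = 1/16).
Summing one r·B term per recipient: 1·0.25·0.336 + 1·0.25·0.192 + 1·0.25·0.262 + 2·0.0625·0.444 = 0.253.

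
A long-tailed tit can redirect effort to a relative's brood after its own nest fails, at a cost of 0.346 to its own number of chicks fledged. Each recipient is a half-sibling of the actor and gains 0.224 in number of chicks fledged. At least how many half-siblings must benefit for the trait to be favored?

r to a half-sibling = 0.25 (half-sibs share one parent — one path of length 2: r = (1/2)^2 = 1/4).
Hamilton's rule: n·r·B > C  ⇒  n > C/(r·B) = 0.346/(0.25·0.224) = 6.179.
The smallest integer exceeding 6.179 is 7.

7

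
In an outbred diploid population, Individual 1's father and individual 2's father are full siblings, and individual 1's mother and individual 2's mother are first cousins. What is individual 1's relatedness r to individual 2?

0.15625

With two independent routes of shared ancestry, r is the sum of the two contributions.
Individual 1 and individual 2 are related in two ways: first cousins through their fathers (r = 1/8) and second cousins through their mothers (r = 1/32).
r = 1/8 + 1/32 = 0.15625.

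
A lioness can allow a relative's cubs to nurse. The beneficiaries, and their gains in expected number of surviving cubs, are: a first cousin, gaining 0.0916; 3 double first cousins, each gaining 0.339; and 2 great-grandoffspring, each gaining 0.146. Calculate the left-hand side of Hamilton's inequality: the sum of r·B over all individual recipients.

r to a first cousin = 0.125 (first cousins share one grandparent pair — two paths of length 4: r = 2·(1/2)^4 = 1/8).
r to a double first cousin = 0.25 (double first cousins share both grandparent pairs — four paths of length 4: r = 4·(1/2)^4 = 1/4).
r to a great-grandoffspring = 0.125 (three parent–offspring links: r = (1/2)^3 = 1/8).
Summing one r·B term per recipient: 1·0.125·0.0916 + 3·0.25·0.339 + 2·0.125·0.146 = 0.3022.

0.3022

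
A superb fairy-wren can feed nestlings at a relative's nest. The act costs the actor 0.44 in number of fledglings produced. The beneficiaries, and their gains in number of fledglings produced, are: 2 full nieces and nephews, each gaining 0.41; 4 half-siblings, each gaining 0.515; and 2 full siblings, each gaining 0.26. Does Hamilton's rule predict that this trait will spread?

Yes

Hamilton's rule: the trait is favored when the sum of r·B over every recipient exceeds the actor's cost C.
r to a full niece or nephew = 1/4 (full aunt/uncle↔niece/nephew: two paths of length 3 through the shared grandparent pair: r = 2·(1/2)^3 = 1/4).
r to a half-sibling = 1/4 (half-sibs share one parent — one path of length 2: r = (1/2)^2 = 1/4).
r to a full sibling = 1/2 (full sibs share both parents — two paths of length 2: r = 2·(1/2)^2 = 1/2).
Summing one r·B term per recipient: 2·0.25·0.41 + 4·0.25·0.515 + 2·0.5·0.26 = 0.98.
0.98 > 0.44: the indirect benefit exceeds the cost.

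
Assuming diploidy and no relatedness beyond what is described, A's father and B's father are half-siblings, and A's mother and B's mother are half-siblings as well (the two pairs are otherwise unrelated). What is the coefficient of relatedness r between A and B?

0.125

Relatedness sums over independent paths through distinct common ancestors.
A and B are related in two ways: half first cousins through their fathers (r = 1/16) and half first cousins through their mothers (r = 1/16).
r = 1/16 + 1/16 = 0.125.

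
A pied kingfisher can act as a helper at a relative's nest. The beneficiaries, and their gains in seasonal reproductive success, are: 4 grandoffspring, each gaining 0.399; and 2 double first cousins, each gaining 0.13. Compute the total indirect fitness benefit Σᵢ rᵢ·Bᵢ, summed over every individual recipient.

0.464

r to a grandoffspring = 1/4 (two parent–offspring links: r = (1/2)^2 = 1/4).
r to a double first cousin = 1/4 (double first cousins share both grandparent pairs — four paths of length 4: r = 4·(1/2)^4 = 1/4).
Summing one r·B term per recipient: 4·0.25·0.399 + 2·0.25·0.13 = 0.464.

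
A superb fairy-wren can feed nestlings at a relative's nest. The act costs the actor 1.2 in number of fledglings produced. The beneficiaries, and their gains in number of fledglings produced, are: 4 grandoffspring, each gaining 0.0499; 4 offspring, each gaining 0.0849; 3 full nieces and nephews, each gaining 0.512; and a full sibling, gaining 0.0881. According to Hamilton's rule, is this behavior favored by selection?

No

Hamilton's rule: the trait is favored when the sum of r·B over every recipient exceeds the actor's cost C.
r to a grandoffspring = 1/4 (two parent–offspring links: r = (1/2)^2 = 1/4).
r to an offspring = 1/2 (one parent–offspring link: r = (1/2)^1 = 1/2).
r to a full niece or nephew = 0.25 (full aunt/uncle↔niece/nephew: two paths of length 3 through the shared grandparent pair: r = 2·(1/2)^3 = 1/4).
r to a full sibling = 0.5 (full sibs share both parents — two paths of length 2: r = 2·(1/2)^2 = 1/2).
Summing one r·B term per recipient: 4·0.25·0.0499 + 4·0.5·0.0849 + 3·0.25·0.512 + 1·0.5·0.0881 = 0.64775.
0.64775 < 1.2: the indirect benefit is less than the cost.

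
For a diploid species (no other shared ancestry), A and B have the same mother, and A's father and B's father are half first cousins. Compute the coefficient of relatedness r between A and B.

0.265625

Relatedness sums over independent paths through distinct common ancestors.
A and B are related in two ways: half-sibs through their shared mother (r = 1/4) and half second cousins through their fathers (r = 1/64).
r = 1/4 + 1/64 = 0.265625.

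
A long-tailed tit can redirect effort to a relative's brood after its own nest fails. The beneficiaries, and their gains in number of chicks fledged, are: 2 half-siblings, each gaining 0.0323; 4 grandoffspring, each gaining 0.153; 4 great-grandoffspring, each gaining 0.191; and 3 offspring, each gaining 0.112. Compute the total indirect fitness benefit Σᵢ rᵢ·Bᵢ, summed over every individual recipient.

r to a half-sibling = 1/4 (half-sibs share one parent — one path of length 2: r = (1/2)^2 = 1/4).
r to a grandoffspring = 1/4 (two parent–offspring links: r = (1/2)^2 = 1/4).
r to a great-grandoffspring = 0.125 (three parent–offspring links: r = (1/2)^3 = 1/8).
r to an offspring = 0.5 (one parent–offspring link: r = (1/2)^1 = 1/2).
Summing one r·B term per recipient: 2·0.25·0.0323 + 4·0.25·0.153 + 4·0.125·0.191 + 3·0.5·0.112 = 0.43265.

0.43265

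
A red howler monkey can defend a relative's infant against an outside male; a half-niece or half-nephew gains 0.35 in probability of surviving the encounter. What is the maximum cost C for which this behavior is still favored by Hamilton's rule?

0.04375

r to a half-niece or half-nephew = 0.125 (half-aunt/uncle↔niece/nephew: one path of length 3: r = (1/2)^3 = 1/8).
Hamilton's rule: n·r·B > C, so the trait is favored while C < n·r·B = 1·0.125·0.35 = 0.04375.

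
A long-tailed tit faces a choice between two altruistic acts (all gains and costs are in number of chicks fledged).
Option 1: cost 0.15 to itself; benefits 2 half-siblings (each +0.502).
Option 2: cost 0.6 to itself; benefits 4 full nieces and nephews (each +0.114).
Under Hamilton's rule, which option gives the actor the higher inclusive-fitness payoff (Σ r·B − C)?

Option 1: r to a half-sibling = 0.25.
Option 1: Σ r·B − C = (2·0.25·0.502) − 0.15 = 0.101.
Option 2: r to a full niece or nephew = 0.25.
Option 2: Σ r·B − C = (4·0.25·0.114) − 0.6 = -0.486.
Option 1 has the higher net inclusive-fitness payoff.

Option 1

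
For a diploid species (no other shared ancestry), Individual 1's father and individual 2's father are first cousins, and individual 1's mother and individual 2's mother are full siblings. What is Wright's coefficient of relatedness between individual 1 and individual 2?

Relatedness sums over independent paths through distinct common ancestors.
Individual 1 and individual 2 are related in two ways: second cousins through their fathers (r = 1/32) and first cousins through their mothers (r = 1/8).
r = 1/32 + 1/8 = 0.15625.

0.15625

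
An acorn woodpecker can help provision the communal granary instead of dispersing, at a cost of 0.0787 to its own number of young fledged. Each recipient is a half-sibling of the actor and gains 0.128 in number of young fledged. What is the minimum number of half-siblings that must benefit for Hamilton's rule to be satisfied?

3

r to a half-sibling = 0.25 (half-sibs share one parent — one path of length 2: r = (1/2)^2 = 1/4).
Hamilton's rule: n·r·B > C  ⇒  n > C/(r·B) = 0.0787/(0.25·0.128) = 2.459.
The smallest integer exceeding 2.459 is 3.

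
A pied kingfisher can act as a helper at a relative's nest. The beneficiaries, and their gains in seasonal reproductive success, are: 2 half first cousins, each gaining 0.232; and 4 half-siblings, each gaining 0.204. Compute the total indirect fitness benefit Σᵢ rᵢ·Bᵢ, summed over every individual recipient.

0.233

r to a half first cousin = 0.0625 (half first cousins share one grandparent — one path of length 4: r = (1/2)^4 = 1/16).
r to a half-sibling = 0.25 (half-sibs share one parent — one path of length 2: r = (1/2)^2 = 1/4).
Summing one r·B term per recipient: 2·0.0625·0.232 + 4·0.25·0.204 = 0.233.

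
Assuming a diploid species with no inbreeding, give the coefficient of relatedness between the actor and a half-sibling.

Half-sibs share one parent — one path of length 2: r = (1/2)^2 = 1/4.

0.25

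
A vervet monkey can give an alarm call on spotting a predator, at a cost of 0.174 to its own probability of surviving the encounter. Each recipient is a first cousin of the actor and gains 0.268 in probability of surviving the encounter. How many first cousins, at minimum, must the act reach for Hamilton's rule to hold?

r to a first cousin = 0.125 (first cousins share one grandparent pair — two paths of length 4: r = 2·(1/2)^4 = 1/8).
Hamilton's rule: n·r·B > C  ⇒  n > C/(r·B) = 0.174/(0.125·0.268) = 5.194.
The smallest integer exceeding 5.194 is 6.

6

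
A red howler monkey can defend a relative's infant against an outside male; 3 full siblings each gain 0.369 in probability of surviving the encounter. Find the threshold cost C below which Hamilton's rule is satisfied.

0.5535

r to a full sibling = 1/2 (full sibs share both parents — two paths of length 2: r = 2·(1/2)^2 = 1/2).
Hamilton's rule: n·r·B > C, so the trait is favored while C < n·r·B = 3·0.5·0.369 = 0.5535.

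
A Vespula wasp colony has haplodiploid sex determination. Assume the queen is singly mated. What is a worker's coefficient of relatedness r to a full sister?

0.75

Haplodiploid full sisters inherit their father's entire haploid genome identically (contributing 1/2) and on average half of their mother's contribution (1/2 · 1/2 = 1/4); r = 1/2 + 1/4 = 3/4.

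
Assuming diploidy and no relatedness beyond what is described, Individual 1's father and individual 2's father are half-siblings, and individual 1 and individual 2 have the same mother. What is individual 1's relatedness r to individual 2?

0.3125

Wright's path rule: contributions from independent ancestry routes add.
Individual 1 and individual 2 are related in two ways: half first cousins through their fathers (r = 1/16) and half-sibs through their shared mother (r = 1/4).
r = 1/16 + 1/4 = 5/16 = 0.3125.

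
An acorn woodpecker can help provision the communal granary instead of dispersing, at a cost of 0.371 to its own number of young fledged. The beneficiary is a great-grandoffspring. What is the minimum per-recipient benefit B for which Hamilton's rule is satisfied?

r to a great-grandoffspring = 1/8 (three parent–offspring links: r = (1/2)^3 = 1/8).
Hamilton's rule with n recipients of equal r: n·r·B > C, so B > C/(n·r) = 0.371/(1·0.125) = 2.968.

2.968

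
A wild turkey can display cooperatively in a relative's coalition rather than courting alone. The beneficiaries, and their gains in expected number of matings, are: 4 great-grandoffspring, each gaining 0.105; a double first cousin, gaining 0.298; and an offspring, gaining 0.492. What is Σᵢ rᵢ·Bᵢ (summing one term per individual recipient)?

0.373

r to a great-grandoffspring = 1/8 (three parent–offspring links: r = (1/2)^3 = 1/8).
r to a double first cousin = 0.25 (double first cousins share both grandparent pairs — four paths of length 4: r = 4·(1/2)^4 = 1/4).
r to an offspring = 0.5 (one parent–offspring link: r = (1/2)^1 = 1/2).
Summing one r·B term per recipient: 4·0.125·0.105 + 1·0.25·0.298 + 1·0.5·0.492 = 0.373.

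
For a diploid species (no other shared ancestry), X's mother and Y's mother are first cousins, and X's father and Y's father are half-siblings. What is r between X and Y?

Independent pedigree routes through distinct common ancestors add.
X and Y are related in two ways: second cousins through their mothers (r = 1/32) and half first cousins through their fathers (r = 1/16).
r = 1/32 + 1/16 = 3/32 = 0.09375.

0.09375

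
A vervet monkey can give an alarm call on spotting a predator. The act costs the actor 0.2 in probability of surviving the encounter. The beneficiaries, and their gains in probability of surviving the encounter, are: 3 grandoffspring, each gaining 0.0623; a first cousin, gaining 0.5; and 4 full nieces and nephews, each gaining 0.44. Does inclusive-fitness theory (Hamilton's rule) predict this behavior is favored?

Hamilton's rule: the trait is favored when the sum of r·B over every recipient exceeds the actor's cost C.
r to a grandoffspring = 0.25 (two parent–offspring links: r = (1/2)^2 = 1/4).
r to a first cousin = 0.125 (first cousins share one grandparent pair — two paths of length 4: r = 2·(1/2)^4 = 1/8).
r to a full niece or nephew = 1/4 (full aunt/uncle↔niece/nephew: two paths of length 3 through the shared grandparent pair: r = 2·(1/2)^3 = 1/4).
Summing one r·B term per recipient: 3·0.25·0.0623 + 1·0.125·0.5 + 4·0.25·0.44 = 0.549225.
0.549225 > 0.2: the indirect benefit exceeds the cost.

Yes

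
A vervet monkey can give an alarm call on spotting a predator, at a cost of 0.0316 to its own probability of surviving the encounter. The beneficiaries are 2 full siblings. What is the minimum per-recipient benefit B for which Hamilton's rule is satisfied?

0.0316

r to a full sibling = 0.5 (full sibs share both parents — two paths of length 2: r = 2·(1/2)^2 = 1/2).
Hamilton's rule with n recipients of equal r: n·r·B > C, so B > C/(n·r) = 0.0316/(2·0.5) = 0.0316.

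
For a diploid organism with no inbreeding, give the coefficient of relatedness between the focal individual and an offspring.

Each parent–offspring link contributes a factor of 1/2, and independent paths through distinct common ancestors add.
One parent–offspring link: r = (1/2)^1 = 1/2.

0.5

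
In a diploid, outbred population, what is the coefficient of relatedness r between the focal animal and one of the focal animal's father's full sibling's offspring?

0.125

Each parent–offspring link contributes a factor of 1/2, and independent paths through distinct common ancestors add.
First cousins share one grandparent pair — two paths of length 4: r = 2·(1/2)^4 = 1/8.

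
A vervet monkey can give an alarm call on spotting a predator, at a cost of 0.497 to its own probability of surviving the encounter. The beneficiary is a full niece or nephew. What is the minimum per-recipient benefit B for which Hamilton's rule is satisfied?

1.988

r to a full niece or nephew = 0.25 (full aunt/uncle↔niece/nephew: two paths of length 3 through the shared grandparent pair: r = 2·(1/2)^3 = 1/4).
Hamilton's rule with n recipients of equal r: n·r·B > C, so B > C/(n·r) = 0.497/(1·0.25) = 1.988.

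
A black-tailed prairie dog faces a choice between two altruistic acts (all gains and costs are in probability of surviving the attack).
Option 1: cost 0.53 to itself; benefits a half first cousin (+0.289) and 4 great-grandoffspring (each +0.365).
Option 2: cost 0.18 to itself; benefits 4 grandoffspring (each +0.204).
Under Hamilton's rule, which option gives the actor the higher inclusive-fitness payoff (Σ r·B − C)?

Option 1: r to a half first cousin = 0.0625.
Option 1: r to a great-grandoffspring = 0.125.
Option 1: Σ r·B − C = (1·0.0625·0.289 + 4·0.125·0.365) − 0.53 = -0.3294375.
Option 2: r to a grandoffspring = 0.25.
Option 2: Σ r·B − C = (4·0.25·0.204) − 0.18 = 0.024.
Option 2 has the higher net inclusive-fitness payoff.

Option 2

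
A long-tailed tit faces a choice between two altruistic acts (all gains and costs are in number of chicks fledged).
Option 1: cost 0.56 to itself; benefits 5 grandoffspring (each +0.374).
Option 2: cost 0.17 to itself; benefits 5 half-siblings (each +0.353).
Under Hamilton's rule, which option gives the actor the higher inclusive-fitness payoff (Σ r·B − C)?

Option 1: r to a grandoffspring = 0.25.
Option 1: Σ r·B − C = (5·0.25·0.374) − 0.56 = -0.0925.
Option 2: r to a half-sibling = 0.25.
Option 2: Σ r·B − C = (5·0.25·0.353) − 0.17 = 0.27125.
Option 2 has the higher net inclusive-fitness payoff.

Option 2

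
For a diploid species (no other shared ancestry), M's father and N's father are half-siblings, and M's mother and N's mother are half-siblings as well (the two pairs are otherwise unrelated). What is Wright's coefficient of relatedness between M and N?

With two independent routes of shared ancestry, r is the sum of the two contributions.
M and N are related in two ways: half first cousins through their fathers (r = 1/16) and half first cousins through their mothers (r = 1/16).
r = 1/16 + 1/16 = 0.125.

0.125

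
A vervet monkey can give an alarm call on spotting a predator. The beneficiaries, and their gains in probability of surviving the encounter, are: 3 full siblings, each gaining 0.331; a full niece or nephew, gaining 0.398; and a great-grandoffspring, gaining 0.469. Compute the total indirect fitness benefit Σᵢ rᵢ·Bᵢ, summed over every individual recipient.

r to a full sibling = 1/2 (full sibs share both parents — two paths of length 2: r = 2·(1/2)^2 = 1/2).
r to a full niece or nephew = 0.25 (full aunt/uncle↔niece/nephew: two paths of length 3 through the shared grandparent pair: r = 2·(1/2)^3 = 1/4).
r to a great-grandoffspring = 1/8 (three parent–offspring links: r = (1/2)^3 = 1/8).
Summing one r·B term per recipient: 3·0.5·0.331 + 1·0.25·0.398 + 1·0.125·0.469 = 0.654625.

0.654625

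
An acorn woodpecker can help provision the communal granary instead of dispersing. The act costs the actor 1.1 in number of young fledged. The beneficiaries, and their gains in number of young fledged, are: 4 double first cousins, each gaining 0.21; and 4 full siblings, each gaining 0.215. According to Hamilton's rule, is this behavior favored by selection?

No

Hamilton's rule: the trait is favored when the sum of r·B over every recipient exceeds the actor's cost C.
r to a double first cousin = 1/4 (double first cousins share both grandparent pairs — four paths of length 4: r = 4·(1/2)^4 = 1/4).
r to a full sibling = 0.5 (full sibs share both parents — two paths of length 2: r = 2·(1/2)^2 = 1/2).
Summing one r·B term per recipient: 4·0.25·0.21 + 4·0.5·0.215 = 0.64.
0.64 < 1.1: the indirect benefit is less than the cost.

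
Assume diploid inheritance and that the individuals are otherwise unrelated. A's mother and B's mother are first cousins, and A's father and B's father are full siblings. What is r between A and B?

Relatedness sums over independent paths through distinct common ancestors.
A and B are related in two ways: second cousins through their mothers (r = 1/32) and first cousins through their fathers (r = 1/8).
r = 1/32 + 1/8 = 0.15625.

0.15625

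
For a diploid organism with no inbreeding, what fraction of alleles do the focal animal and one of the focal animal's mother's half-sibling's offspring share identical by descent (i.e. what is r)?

0.0625

Each parent–offspring link contributes a factor of 1/2, and independent paths through distinct common ancestors add.
Half first cousins share one grandparent — one path of length 4: r = (1/2)^4 = 1/16.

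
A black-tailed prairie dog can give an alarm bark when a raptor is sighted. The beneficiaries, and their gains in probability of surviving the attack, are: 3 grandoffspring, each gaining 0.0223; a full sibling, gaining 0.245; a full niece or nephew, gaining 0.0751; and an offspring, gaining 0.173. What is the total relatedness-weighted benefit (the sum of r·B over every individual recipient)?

r to a grandoffspring = 1/4 (two parent–offspring links: r = (1/2)^2 = 1/4).
r to a full sibling = 1/2 (full sibs share both parents — two paths of length 2: r = 2·(1/2)^2 = 1/2).
r to a full niece or nephew = 0.25 (full aunt/uncle↔niece/nephew: two paths of length 3 through the shared grandparent pair: r = 2·(1/2)^3 = 1/4).
r to an offspring = 0.5 (one parent–offspring link: r = (1/2)^1 = 1/2).
Summing one r·B term per recipient: 3·0.25·0.0223 + 1·0.5·0.245 + 1·0.25·0.0751 + 1·0.5·0.173 = 0.2445.

0.2445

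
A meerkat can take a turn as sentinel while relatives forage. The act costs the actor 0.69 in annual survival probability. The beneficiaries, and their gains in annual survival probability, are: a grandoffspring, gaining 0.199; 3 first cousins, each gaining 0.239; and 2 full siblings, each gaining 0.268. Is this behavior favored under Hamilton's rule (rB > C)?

Hamilton's rule: the trait is favored when the sum of r·B over every recipient exceeds the actor's cost C.
r to a grandoffspring = 0.25 (two parent–offspring links: r = (1/2)^2 = 1/4).
r to a first cousin = 1/8 (first cousins share one grandparent pair — two paths of length 4: r = 2·(1/2)^4 = 1/8).
r to a full sibling = 1/2 (full sibs share both parents — two paths of length 2: r = 2·(1/2)^2 = 1/2).
Summing one r·B term per recipient: 1·0.25·0.199 + 3·0.125·0.239 + 2·0.5·0.268 = 0.407375.
0.407375 < 0.69: the indirect benefit is less than the cost.

No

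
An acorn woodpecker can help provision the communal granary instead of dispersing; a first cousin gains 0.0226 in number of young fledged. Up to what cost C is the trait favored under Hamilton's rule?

r to a first cousin = 1/8 (first cousins share one grandparent pair — two paths of length 4: r = 2·(1/2)^4 = 1/8).
Hamilton's rule: n·r·B > C, so the trait is favored while C < n·r·B = 1·0.125·0.0226 = 0.002825.

0.002825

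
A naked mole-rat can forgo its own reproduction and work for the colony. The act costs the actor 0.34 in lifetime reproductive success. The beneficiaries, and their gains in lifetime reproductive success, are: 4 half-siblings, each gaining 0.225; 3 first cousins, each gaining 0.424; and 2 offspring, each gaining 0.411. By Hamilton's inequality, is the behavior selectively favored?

Hamilton's rule: the trait is favored when the sum of r·B over every recipient exceeds the actor's cost C.
r to a half-sibling = 0.25 (half-sibs share one parent — one path of length 2: r = (1/2)^2 = 1/4).
r to a first cousin = 1/8 (first cousins share one grandparent pair — two paths of length 4: r = 2·(1/2)^4 = 1/8).
r to an offspring = 0.5 (one parent–offspring link: r = (1/2)^1 = 1/2).
Summing one r·B term per recipient: 4·0.25·0.225 + 3·0.125·0.424 + 2·0.5·0.411 = 0.795.
0.795 > 0.34: the indirect benefit exceeds the cost.

Yes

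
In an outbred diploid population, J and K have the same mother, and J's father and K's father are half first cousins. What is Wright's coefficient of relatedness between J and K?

0.265625

Wright's path rule: contributions from independent ancestry routes add.
J and K are related in two ways: half-sibs through their shared mother (r = 1/4) and half second cousins through their fathers (r = 1/64).
r = 1/4 + 1/64 = 0.265625.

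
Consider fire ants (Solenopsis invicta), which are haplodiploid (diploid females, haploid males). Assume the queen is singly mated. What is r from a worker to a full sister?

0.75

Haplodiploid full sisters inherit their father's entire haploid genome identically (contributing 1/2) and on average half of their mother's contribution (1/2 · 1/2 = 1/4); r = 1/2 + 1/4 = 3/4.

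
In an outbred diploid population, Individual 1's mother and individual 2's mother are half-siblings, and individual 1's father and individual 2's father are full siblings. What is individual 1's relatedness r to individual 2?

With two independent routes of shared ancestry, r is the sum of the two contributions.
Individual 1 and individual 2 are related in two ways: half first cousins through their mothers (r = 1/16) and first cousins through their fathers (r = 1/8).
r = 1/16 + 1/8 = 3/16 = 0.1875.

0.1875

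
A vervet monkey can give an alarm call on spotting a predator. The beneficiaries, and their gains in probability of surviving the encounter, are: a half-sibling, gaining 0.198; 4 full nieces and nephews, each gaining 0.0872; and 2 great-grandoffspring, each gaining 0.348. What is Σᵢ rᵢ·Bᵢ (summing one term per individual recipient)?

r to a half-sibling = 0.25 (half-sibs share one parent — one path of length 2: r = (1/2)^2 = 1/4).
r to a full niece or nephew = 0.25 (full aunt/uncle↔niece/nephew: two paths of length 3 through the shared grandparent pair: r = 2·(1/2)^3 = 1/4).
r to a great-grandoffspring = 1/8 (three parent–offspring links: r = (1/2)^3 = 1/8).
Summing one r·B term per recipient: 1·0.25·0.198 + 4·0.25·0.0872 + 2·0.125·0.348 = 0.2237.

0.2237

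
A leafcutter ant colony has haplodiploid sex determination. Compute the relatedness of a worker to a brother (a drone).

0.25

Her haploid brother carries none of their father's genes and a random half of their mother's genome; that half matches the maternal half of her own genome with probability 1/2: r = 1/2 · 1/2 = 1/4.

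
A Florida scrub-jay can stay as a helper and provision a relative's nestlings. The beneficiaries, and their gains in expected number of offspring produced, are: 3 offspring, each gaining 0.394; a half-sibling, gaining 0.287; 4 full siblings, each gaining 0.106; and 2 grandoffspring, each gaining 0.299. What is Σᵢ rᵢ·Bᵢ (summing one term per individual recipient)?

1.02425

r to an offspring = 1/2 (one parent–offspring link: r = (1/2)^1 = 1/2).
r to a half-sibling = 0.25 (half-sibs share one parent — one path of length 2: r = (1/2)^2 = 1/4).
r to a full sibling = 0.5 (full sibs share both parents — two paths of length 2: r = 2·(1/2)^2 = 1/2).
r to a grandoffspring = 1/4 (two parent–offspring links: r = (1/2)^2 = 1/4).
Summing one r·B term per recipient: 3·0.5·0.394 + 1·0.25·0.287 + 4·0.5·0.106 + 2·0.25·0.299 = 1.02425.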